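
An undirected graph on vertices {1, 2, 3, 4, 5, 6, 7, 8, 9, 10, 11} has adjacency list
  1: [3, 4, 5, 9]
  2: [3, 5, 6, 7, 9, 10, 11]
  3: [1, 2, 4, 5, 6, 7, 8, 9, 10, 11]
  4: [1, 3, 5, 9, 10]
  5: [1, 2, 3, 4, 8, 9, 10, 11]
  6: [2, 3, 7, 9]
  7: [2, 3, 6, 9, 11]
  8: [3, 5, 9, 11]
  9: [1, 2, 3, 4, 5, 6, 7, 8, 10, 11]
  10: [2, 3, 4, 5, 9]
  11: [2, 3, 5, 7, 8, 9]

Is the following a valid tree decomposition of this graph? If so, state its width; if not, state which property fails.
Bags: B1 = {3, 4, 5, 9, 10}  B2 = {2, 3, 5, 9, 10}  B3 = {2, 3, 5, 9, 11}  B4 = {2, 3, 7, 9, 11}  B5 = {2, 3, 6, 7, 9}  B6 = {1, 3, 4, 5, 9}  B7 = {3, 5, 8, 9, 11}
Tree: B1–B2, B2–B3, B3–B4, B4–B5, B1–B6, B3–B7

Checking the three conditions: (i) the bags cover all of {1, 2, 3, 4, 5, 6, 7, 8, 9, 10, 11}; (ii) for each edge, some bag contains both endpoints; (iii) the bags containing any fixed vertex form a subtree. All hold, so the decomposition is valid with width 5 − 1 = 4.

Yes; width 4.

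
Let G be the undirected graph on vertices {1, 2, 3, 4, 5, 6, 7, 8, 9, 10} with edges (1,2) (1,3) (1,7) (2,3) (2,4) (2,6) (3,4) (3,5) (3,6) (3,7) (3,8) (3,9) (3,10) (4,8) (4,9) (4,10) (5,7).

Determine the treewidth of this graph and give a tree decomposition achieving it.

The largest bag has 3 vertices, giving width 2; this decomposition certifies tw(G) ≤ 2. On the other hand G contains the 3-clique {1, 2, 3}. A clique must lie in a single bag of any decomposition, so no decomposition can have width below 2. Combining the bounds, tw(G) = 2.

Treewidth 2.
Bags: B1 = {1, 2, 3}  B2 = {2, 3, 4}  B3 = {1, 3, 7}  B4 = {3, 4, 9}  B5 = {3, 4, 10}  B6 = {3, 4, 8}  B7 = {2, 3, 6}  B8 = {3, 5, 7}
Tree: B1–B2, B1–B3, B2–B4, B2–B5, B2–B6, B1–B7, B3–B8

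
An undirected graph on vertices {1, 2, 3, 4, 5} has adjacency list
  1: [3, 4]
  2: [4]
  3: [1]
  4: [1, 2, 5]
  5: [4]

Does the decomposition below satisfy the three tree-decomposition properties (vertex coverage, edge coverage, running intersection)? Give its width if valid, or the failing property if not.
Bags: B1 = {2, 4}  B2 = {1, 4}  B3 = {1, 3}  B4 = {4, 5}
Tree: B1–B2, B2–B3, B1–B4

Yes; width 1.

Every vertex of G appears in some bag (union = {1, 2, 3, 4, 5}); every edge is covered by a bag; and for each vertex v the set of bags containing v is connected in the bag tree. The decomposition is therefore valid. The largest bag has 2 vertices, so the width is 1.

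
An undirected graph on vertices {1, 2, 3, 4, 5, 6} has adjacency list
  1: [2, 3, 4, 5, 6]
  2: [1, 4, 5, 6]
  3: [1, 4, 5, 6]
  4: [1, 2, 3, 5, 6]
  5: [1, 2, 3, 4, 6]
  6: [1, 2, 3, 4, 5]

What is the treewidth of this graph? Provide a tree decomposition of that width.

Every bag has size at most 5, so the width is 5 − 1 = 4 and tw(G) ≤ 4. For the lower bound, the 5 vertices {1, 2, 4, 5, 6} are pairwise adjacent, and any tree decomposition puts a clique entirely inside one bag — forcing width ≥ 4. Therefore the treewidth is 4.

Treewidth 4.
Bags: B1 = {1, 2, 4, 5, 6}  B2 = {1, 3, 4, 5, 6}
Tree: B1–B2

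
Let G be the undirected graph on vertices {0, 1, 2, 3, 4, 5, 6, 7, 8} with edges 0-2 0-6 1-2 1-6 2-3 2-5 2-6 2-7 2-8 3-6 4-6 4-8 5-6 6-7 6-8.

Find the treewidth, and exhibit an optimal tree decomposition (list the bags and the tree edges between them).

Treewidth 2.
One optimal decomposition is:
Bags: B1 = {2, 3, 6}  B2 = {2, 5, 6}  B3 = {2, 6, 7}  B4 = {0, 2, 6}  B5 = {2, 6, 8}  B6 = {1, 2, 6}  B7 = {4, 6, 8}
Tree: B1–B2, B2–B3, B3–B4, B2–B5, B1–B6, B5–B7

The largest bag has 3 vertices, giving width 2; this decomposition certifies tw(G) ≤ 2. Conversely, {0, 2, 6} is a clique of size 3, and the vertices of any clique must share a bag in every tree decomposition; so some bag has ≥ 3 vertices and tw(G) ≥ 2. Combining the bounds, tw(G) = 2.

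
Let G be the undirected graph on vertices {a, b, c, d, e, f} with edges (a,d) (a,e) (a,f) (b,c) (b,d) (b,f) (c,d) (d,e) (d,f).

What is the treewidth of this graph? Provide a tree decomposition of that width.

The largest bag has 3 vertices, giving width 2; this decomposition certifies tw(G) ≤ 2. Conversely, {a, d, e} is a clique of size 3, and the vertices of any clique must share a bag in every tree decomposition; so some bag has ≥ 3 vertices and tw(G) ≥ 2. Combining the bounds, tw(G) = 2.

Treewidth 2.
One optimal decomposition is:
Bags: B1 = {a, d, f}  B2 = {b, d, f}  B3 = {b, c, d}  B4 = {a, d, e}
Tree: B1–B2, B2–B3, B1–B4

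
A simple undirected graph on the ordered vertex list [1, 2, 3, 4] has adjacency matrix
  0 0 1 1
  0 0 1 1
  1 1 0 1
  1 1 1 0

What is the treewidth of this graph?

A width-2 tree decomposition is:
Bags: B1 = {2, 3, 4}  B2 = {1, 3, 4}
Tree: B1–B2
Each bag holds 3 vertices, so the decomposition has width 2, which upper-bounds the treewidth. Conversely, {1, 3, 4} is a clique of size 3, and the vertices of any clique must share a bag in every tree decomposition; so some bag has ≥ 3 vertices and tw(G) ≥ 2. The upper and lower bounds meet at 2, so that is the treewidth.

2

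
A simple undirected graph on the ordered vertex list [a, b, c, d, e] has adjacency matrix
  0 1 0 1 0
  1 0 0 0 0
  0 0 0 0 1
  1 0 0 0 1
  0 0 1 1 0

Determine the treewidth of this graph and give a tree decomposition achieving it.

Treewidth 1.
Bags: B1 = {d, e}  B2 = {c, e}  B3 = {a, d}  B4 = {a, b}
Tree: B1–B2, B1–B3, B3–B4

Each bag holds 2 vertices, so the decomposition has width 1, which upper-bounds the treewidth. G has an edge, so its treewidth is at least 1. The upper and lower bounds meet at 1, so that is the treewidth.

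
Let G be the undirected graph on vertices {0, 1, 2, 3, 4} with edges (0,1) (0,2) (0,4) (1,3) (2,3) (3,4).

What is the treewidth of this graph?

A width-2 tree decomposition is:
Bags: B1 = {0, 3, 4}  B2 = {0, 1, 3}  B3 = {0, 2, 3}
Tree: B1–B2, B2–B3
Each bag holds 3 vertices, so the decomposition has width 2, which upper-bounds the treewidth. The edges 4–0–1–3–4 form a cycle, so G is not a tree and its treewidth is at least 2. Combining the bounds, tw(G) = 2.

2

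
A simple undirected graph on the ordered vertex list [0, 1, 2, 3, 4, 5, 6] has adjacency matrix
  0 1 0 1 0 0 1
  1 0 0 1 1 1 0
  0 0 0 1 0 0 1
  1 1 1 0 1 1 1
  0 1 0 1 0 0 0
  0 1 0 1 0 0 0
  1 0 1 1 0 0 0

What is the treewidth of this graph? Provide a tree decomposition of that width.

Every bag has size at most 3, so the width is 3 − 1 = 2 and tw(G) ≤ 2. Conversely, {0, 1, 3} is a clique of size 3, and the vertices of any clique must share a bag in every tree decomposition; so some bag has ≥ 3 vertices and tw(G) ≥ 2. Combining the bounds, tw(G) = 2.

Treewidth 2.
One such decomposition:
Bags: B1 = {0, 3, 6}  B2 = {0, 1, 3}  B3 = {2, 3, 6}  B4 = {1, 3, 4}  B5 = {1, 3, 5}
Tree: B1–B2, B1–B3, B2–B4, B4–B5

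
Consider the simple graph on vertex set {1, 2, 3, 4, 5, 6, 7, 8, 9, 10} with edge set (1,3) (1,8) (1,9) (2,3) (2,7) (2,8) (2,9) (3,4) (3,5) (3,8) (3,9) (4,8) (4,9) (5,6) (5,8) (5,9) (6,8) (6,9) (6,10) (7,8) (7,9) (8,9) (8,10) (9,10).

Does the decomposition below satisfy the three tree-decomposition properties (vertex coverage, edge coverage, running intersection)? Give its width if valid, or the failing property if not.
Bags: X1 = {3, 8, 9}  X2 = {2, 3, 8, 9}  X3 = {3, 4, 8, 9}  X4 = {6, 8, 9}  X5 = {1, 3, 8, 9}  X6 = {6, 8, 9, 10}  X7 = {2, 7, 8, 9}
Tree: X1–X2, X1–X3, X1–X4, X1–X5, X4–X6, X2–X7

No — vertex 5 appears in no bag.

A tree decomposition must satisfy three properties: every vertex lies in some bag; for every edge, both endpoints lie together in some bag; and for every vertex, the bags containing it form a connected subtree. Here vertex 5 appears in no bag, so the decomposition is invalid.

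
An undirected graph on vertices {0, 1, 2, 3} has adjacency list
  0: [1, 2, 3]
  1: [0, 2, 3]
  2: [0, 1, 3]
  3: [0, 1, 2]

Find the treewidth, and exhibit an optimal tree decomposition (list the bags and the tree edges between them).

Treewidth 3.
One optimal decomposition is:
Bags: B1 = {0, 1, 2, 3}
Tree: (single bag)

A single bag containing all 4 vertices is trivially a valid decomposition of width 3. Conversely, {0, 1, 2, 3} is a clique of size 4, and the vertices of any clique must share a bag in every tree decomposition; so some bag has ≥ 4 vertices and tw(G) ≥ 3. The upper and lower bounds meet at 3, so that is the treewidth.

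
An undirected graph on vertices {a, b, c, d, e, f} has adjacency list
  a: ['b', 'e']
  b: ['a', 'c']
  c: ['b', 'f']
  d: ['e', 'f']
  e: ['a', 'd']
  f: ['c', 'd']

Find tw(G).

A width-2 tree decomposition is:
Bags: B1 = {a, b, e}  B2 = {b, c, e}  B3 = {c, e, f}  B4 = {d, e, f}
Tree: B1–B2, B2–B3, B3–B4
The largest bag has 3 vertices, giving width 2; this decomposition certifies tw(G) ≤ 2. For the lower bound, G contains the cycle e–a–b–c–f–d–e, so G is not a forest; only forests have treewidth ≤ 1, hence tw(G) ≥ 2. Combining the bounds, tw(G) = 2.

2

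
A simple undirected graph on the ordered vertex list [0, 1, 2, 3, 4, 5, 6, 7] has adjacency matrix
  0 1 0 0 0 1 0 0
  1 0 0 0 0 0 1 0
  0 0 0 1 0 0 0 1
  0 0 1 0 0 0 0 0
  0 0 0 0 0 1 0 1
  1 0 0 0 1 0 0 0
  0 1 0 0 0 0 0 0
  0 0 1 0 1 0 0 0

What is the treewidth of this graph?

1

A width-1 tree decomposition is:
Bags: B1 = {2, 3}  B2 = {2, 7}  B3 = {4, 7}  B4 = {4, 5}  B5 = {0, 5}  B6 = {0, 1}  B7 = {1, 6}
Tree: B1–B2, B2–B3, B3–B4, B4–B5, B5–B6, B6–B7
Each bag holds 2 vertices, so the decomposition has width 1, which upper-bounds the treewidth. Any graph with an edge has treewidth ≥ 1, and G has the edge 3–2. Hence tw(G) = 1 exactly.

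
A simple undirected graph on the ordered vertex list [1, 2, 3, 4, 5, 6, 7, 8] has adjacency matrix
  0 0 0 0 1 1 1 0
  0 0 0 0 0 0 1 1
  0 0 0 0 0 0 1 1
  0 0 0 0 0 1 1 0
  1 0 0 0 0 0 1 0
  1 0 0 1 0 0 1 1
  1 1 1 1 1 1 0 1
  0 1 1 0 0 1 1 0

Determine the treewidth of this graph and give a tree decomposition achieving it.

The largest bag has 3 vertices, giving width 2; this decomposition certifies tw(G) ≤ 2. On the other hand G contains the 3-clique {2, 7, 8}. A clique must lie in a single bag of any decomposition, so no decomposition can have width below 2. Combining the bounds, tw(G) = 2.

Treewidth 2.
Bags: B1 = {4, 6, 7}  B2 = {1, 6, 7}  B3 = {6, 7, 8}  B4 = {3, 7, 8}  B5 = {1, 5, 7}  B6 = {2, 7, 8}
Tree: B1–B2, B1–B3, B3–B4, B2–B5, B4–B6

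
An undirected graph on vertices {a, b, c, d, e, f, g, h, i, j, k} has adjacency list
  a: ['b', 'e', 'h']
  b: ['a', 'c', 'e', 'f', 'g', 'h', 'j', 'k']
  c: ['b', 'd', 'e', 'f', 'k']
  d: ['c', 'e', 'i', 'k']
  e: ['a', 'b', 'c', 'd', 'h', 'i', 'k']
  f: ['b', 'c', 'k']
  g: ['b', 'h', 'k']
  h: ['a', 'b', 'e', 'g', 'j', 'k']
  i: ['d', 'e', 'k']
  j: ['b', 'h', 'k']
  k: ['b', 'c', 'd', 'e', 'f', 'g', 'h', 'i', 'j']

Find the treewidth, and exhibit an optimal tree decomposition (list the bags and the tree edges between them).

Treewidth 3.
One such decomposition:
Bags: B1 = {c, d, e, k}  B2 = {b, c, e, k}  B3 = {b, e, h, k}  B4 = {b, h, j, k}  B5 = {b, c, f, k}  B6 = {a, b, e, h}  B7 = {b, g, h, k}  B8 = {d, e, i, k}
Tree: B1–B2, B2–B3, B3–B4, B2–B5, B3–B6, B3–B7, B1–B8

The largest bag has 4 vertices, giving width 3; this decomposition certifies tw(G) ≤ 3. Conversely, {a, b, e, h} is a clique of size 4, and the vertices of any clique must share a bag in every tree decomposition; so some bag has ≥ 4 vertices and tw(G) ≥ 3. The upper and lower bounds meet at 3, so that is the treewidth.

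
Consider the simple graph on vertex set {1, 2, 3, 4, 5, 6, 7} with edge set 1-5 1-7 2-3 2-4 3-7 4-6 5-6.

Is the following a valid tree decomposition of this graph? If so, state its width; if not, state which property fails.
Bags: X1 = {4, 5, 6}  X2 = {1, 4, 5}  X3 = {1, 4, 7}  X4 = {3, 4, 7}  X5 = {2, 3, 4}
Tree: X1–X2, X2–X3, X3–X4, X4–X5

Yes; width 2.

Vertex coverage: the bags together contain {1, 2, 3, 4, 5, 6, 7}, the full vertex set. Edge coverage: each edge of G has both endpoints in at least one bag. Running intersection: for every vertex, the bags containing it form a connected subtree. All three properties hold, so this is a valid tree decomposition of width max|bag| − 1 = 2, and hence tw(G) ≤ 2.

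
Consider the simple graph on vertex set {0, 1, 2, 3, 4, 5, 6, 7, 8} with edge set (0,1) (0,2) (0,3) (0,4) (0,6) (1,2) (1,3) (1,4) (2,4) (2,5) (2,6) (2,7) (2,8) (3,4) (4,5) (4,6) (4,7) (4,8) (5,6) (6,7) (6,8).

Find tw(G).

3

A width-3 tree decomposition is:
Bags: B1 = {0, 1, 2, 4}  B2 = {0, 2, 4, 6}  B3 = {2, 4, 6, 7}  B4 = {2, 4, 5, 6}  B5 = {2, 4, 6, 8}  B6 = {0, 1, 3, 4}
Tree: B1–B2, B2–B3, B2–B4, B3–B5, B1–B6
The largest bag has 4 vertices, giving width 3; this decomposition certifies tw(G) ≤ 3. Conversely, {0, 1, 2, 4} is a clique of size 4, and the vertices of any clique must share a bag in every tree decomposition; so some bag has ≥ 4 vertices and tw(G) ≥ 3. Combining the bounds, tw(G) = 3.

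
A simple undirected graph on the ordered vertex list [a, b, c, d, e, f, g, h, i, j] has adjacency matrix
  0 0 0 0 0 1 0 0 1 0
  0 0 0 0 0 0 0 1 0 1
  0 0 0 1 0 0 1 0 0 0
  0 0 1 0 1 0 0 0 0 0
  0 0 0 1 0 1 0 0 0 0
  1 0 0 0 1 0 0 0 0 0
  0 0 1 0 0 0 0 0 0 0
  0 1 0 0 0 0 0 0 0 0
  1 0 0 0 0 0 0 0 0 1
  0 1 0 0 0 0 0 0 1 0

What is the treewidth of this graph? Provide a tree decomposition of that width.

Treewidth 1.
One such decomposition:
Bags: B1 = {b, h}  B2 = {b, j}  B3 = {i, j}  B4 = {a, i}  B5 = {a, f}  B6 = {e, f}  B7 = {d, e}  B8 = {c, d}  B9 = {c, g}
Tree: B1–B2, B2–B3, B3–B4, B4–B5, B5–B6, B6–B7, B7–B8, B8–B9

The largest bag has 2 vertices, giving width 1; this decomposition certifies tw(G) ≤ 1. G has an edge, so its treewidth is at least 1. Combining the bounds, tw(G) = 1.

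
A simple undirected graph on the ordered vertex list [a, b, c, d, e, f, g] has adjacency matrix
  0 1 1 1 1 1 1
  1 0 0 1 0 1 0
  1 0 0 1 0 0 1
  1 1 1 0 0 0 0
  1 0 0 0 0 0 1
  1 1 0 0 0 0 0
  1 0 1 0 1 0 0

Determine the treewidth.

2

A width-2 tree decomposition is:
Bags: B1 = {a, c, d}  B2 = {a, c, g}  B3 = {a, e, g}  B4 = {a, b, d}  B5 = {a, b, f}
Tree: B1–B2, B2–B3, B1–B4, B4–B5
Every bag has size at most 3, so the width is 3 − 1 = 2 and tw(G) ≤ 2. For the lower bound, the 3 vertices {a, c, d} are pairwise adjacent, and any tree decomposition puts a clique entirely inside one bag — forcing width ≥ 2. Hence tw(G) = 2 exactly.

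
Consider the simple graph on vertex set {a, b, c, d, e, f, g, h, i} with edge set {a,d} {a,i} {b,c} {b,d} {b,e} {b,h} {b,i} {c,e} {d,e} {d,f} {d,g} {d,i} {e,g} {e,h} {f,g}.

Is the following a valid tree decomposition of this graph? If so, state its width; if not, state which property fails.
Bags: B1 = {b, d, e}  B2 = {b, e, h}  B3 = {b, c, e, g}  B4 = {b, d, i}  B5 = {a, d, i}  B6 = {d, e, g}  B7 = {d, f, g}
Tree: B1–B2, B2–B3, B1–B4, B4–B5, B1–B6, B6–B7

No — bags containing vertex g are not connected in the tree.

A tree decomposition must satisfy three properties: every vertex lies in some bag; for every edge, both endpoints lie together in some bag; and for every vertex, the bags containing it form a connected subtree. Here bags containing vertex g are not connected in the tree, so the decomposition is invalid.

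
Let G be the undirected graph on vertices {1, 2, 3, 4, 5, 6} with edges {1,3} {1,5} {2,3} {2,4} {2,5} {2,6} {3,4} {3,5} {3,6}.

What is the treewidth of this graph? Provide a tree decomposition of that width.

Each bag holds 3 vertices, so the decomposition has width 2, which upper-bounds the treewidth. On the other hand G contains the 3-clique {1, 3, 5}. A clique must lie in a single bag of any decomposition, so no decomposition can have width below 2. Hence tw(G) = 2 exactly.

Treewidth 2.
Bags: B1 = {2, 3, 4}  B2 = {2, 3, 6}  B3 = {2, 3, 5}  B4 = {1, 3, 5}
Tree: B1–B2, B1–B3, B3–B4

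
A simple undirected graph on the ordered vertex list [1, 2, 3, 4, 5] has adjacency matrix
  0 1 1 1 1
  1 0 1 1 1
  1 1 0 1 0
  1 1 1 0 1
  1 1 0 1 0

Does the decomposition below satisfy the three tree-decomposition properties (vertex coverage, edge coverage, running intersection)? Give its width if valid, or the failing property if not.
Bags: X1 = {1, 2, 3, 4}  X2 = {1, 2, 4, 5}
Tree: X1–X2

Checking the three conditions: (i) the bags cover all of {1, 2, 3, 4, 5}; (ii) for each edge, some bag contains both endpoints; (iii) the bags containing any fixed vertex form a subtree. All hold, so the decomposition is valid with width 4 − 1 = 3.

Yes; width 3.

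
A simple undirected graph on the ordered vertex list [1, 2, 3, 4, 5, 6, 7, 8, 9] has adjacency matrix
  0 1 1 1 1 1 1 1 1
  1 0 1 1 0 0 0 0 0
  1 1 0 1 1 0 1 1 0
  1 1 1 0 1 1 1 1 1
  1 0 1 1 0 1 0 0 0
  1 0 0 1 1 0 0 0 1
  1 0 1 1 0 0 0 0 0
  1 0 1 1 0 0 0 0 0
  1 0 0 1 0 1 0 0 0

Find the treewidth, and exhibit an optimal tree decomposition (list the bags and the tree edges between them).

Each bag holds 4 vertices, so the decomposition has width 3, which upper-bounds the treewidth. Conversely, {1, 4, 6, 9} is a clique of size 4, and the vertices of any clique must share a bag in every tree decomposition; so some bag has ≥ 4 vertices and tw(G) ≥ 3. Hence tw(G) = 3 exactly.

Treewidth 3.
Bags: B1 = {1, 3, 4, 8}  B2 = {1, 3, 4, 5}  B3 = {1, 4, 5, 6}  B4 = {1, 3, 4, 7}  B5 = {1, 2, 3, 4}  B6 = {1, 4, 6, 9}
Tree: B1–B2, B2–B3, B2–B4, B1–B5, B3–B6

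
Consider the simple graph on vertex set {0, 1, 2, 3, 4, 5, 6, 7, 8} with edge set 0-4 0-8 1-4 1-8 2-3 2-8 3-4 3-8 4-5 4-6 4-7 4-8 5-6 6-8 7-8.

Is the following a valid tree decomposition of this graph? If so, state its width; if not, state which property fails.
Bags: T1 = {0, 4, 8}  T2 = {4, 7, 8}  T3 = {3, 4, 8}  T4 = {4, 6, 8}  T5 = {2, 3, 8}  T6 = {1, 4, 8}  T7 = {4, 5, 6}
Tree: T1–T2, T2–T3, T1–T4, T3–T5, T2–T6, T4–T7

Vertex coverage: the bags together contain {0, 1, 2, 3, 4, 5, 6, 7, 8}, the full vertex set. Edge coverage: each edge of G has both endpoints in at least one bag. Running intersection: for every vertex, the bags containing it form a connected subtree. All three properties hold, so this is a valid tree decomposition of width max|bag| − 1 = 2, and hence tw(G) ≤ 2.

Yes; width 2.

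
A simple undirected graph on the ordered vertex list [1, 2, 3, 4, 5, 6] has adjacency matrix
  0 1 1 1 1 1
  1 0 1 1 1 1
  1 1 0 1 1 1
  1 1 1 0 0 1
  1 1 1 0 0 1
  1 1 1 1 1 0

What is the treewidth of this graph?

A width-4 tree decomposition is:
Bags: B1 = {1, 2, 3, 5, 6}  B2 = {1, 2, 3, 4, 6}
Tree: B1–B2
The largest bag has 5 vertices, giving width 4; this decomposition certifies tw(G) ≤ 4. For the lower bound, the 5 vertices {1, 2, 3, 4, 6} are pairwise adjacent, and any tree decomposition puts a clique entirely inside one bag — forcing width ≥ 4. The upper and lower bounds meet at 4, so that is the treewidth.

4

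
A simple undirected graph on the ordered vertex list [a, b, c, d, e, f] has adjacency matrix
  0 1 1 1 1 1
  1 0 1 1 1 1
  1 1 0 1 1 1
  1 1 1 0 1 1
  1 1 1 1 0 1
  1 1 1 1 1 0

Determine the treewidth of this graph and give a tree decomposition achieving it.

With just one bag of size 6, the width is 6 − 1 = 5, so tw(G) ≤ 5. For the lower bound, the 6 vertices {a, b, c, d, e, f} are pairwise adjacent, and any tree decomposition puts a clique entirely inside one bag — forcing width ≥ 5. Therefore the treewidth is 5.

Treewidth 5.
One such decomposition:
Bags: B1 = {a, b, c, d, e, f}
Tree: (single bag)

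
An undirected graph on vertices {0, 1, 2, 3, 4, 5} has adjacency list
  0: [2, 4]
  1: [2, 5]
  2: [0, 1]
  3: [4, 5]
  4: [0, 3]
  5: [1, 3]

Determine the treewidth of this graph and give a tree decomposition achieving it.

The largest bag has 3 vertices, giving width 2; this decomposition certifies tw(G) ≤ 2. The edges 1–2–0–4–3–5–1 form a cycle, so G is not a tree and its treewidth is at least 2. Therefore the treewidth is 2.

Treewidth 2.
Bags: B1 = {0, 1, 2}  B2 = {0, 1, 4}  B3 = {1, 3, 4}  B4 = {1, 3, 5}
Tree: B1–B2, B2–B3, B3–B4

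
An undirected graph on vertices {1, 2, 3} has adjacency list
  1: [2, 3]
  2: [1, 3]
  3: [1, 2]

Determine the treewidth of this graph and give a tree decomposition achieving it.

Treewidth 2.
One such decomposition:
Bags: B1 = {1, 2, 3}
Tree: (single bag)

A single bag containing all 3 vertices is trivially a valid decomposition of width 2. Conversely, {1, 2, 3} is a clique of size 3, and the vertices of any clique must share a bag in every tree decomposition; so some bag has ≥ 3 vertices and tw(G) ≥ 2. Therefore the treewidth is 2.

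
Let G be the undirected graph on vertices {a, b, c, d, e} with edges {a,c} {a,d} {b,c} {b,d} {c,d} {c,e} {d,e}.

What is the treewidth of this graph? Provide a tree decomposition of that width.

Treewidth 2.
One optimal decomposition is:
Bags: B1 = {b, c, d}  B2 = {c, d, e}  B3 = {a, c, d}
Tree: B1–B2, B1–B3

The largest bag has 3 vertices, giving width 2; this decomposition certifies tw(G) ≤ 2. For the lower bound, the 3 vertices {c, d, e} are pairwise adjacent, and any tree decomposition puts a clique entirely inside one bag — forcing width ≥ 2. Combining the bounds, tw(G) = 2.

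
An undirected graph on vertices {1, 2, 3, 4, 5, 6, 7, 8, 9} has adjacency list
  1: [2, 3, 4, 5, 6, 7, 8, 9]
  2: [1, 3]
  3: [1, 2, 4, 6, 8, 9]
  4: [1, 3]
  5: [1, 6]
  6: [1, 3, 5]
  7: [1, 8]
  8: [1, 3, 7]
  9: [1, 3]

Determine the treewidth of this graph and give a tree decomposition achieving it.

Treewidth 2.
Bags: B1 = {1, 3, 8}  B2 = {1, 3, 4}  B3 = {1, 3, 9}  B4 = {1, 7, 8}  B5 = {1, 2, 3}  B6 = {1, 3, 6}  B7 = {1, 5, 6}
Tree: B1–B2, B1–B3, B1–B4, B3–B5, B3–B6, B6–B7

Each bag holds 3 vertices, so the decomposition has width 2, which upper-bounds the treewidth. Conversely, {1, 2, 3} is a clique of size 3, and the vertices of any clique must share a bag in every tree decomposition; so some bag has ≥ 3 vertices and tw(G) ≥ 2. Combining the bounds, tw(G) = 2.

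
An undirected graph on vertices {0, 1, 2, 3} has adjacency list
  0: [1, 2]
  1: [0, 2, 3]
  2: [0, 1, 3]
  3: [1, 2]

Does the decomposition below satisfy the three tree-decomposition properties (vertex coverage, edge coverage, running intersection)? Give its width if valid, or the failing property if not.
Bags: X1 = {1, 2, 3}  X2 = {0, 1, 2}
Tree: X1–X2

Every vertex of G appears in some bag (union = {0, 1, 2, 3}); every edge is covered by a bag; and for each vertex v the set of bags containing v is connected in the bag tree. The decomposition is therefore valid. The largest bag has 3 vertices, so the width is 2.

Yes; width 2.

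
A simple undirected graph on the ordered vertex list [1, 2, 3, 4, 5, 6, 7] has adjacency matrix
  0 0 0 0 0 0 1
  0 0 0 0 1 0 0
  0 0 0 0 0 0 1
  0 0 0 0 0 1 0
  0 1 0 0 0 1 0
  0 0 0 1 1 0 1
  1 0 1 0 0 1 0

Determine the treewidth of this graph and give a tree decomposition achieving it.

Treewidth 1.
One such decomposition:
Bags: B1 = {3, 7}  B2 = {1, 7}  B3 = {6, 7}  B4 = {5, 6}  B5 = {2, 5}  B6 = {4, 6}
Tree: B1–B2, B2–B3, B3–B4, B4–B5, B4–B6

Each bag holds 2 vertices, so the decomposition has width 1, which upper-bounds the treewidth. G has an edge, so its treewidth is at least 1. Therefore the treewidth is 1.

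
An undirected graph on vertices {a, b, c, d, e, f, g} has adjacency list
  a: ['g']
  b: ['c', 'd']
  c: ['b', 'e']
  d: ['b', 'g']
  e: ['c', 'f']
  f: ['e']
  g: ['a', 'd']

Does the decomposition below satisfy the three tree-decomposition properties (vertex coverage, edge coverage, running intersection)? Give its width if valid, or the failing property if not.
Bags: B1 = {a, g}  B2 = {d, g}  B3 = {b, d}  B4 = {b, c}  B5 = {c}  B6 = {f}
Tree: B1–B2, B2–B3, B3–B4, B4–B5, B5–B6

A tree decomposition must satisfy three properties: every vertex lies in some bag; for every edge, both endpoints lie together in some bag; and for every vertex, the bags containing it form a connected subtree. Here vertex e appears in no bag, so the decomposition is invalid.

No — vertex e appears in no bag.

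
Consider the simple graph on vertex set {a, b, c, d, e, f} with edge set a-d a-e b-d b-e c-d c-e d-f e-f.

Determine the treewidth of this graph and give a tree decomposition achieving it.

The largest bag has 3 vertices, giving width 2; this decomposition certifies tw(G) ≤ 2. The edges b–d–f–e–b form a cycle, so G is not a tree and its treewidth is at least 2. Hence tw(G) = 2 exactly.

Treewidth 2.
One optimal decomposition is:
Bags: B1 = {b, d, e}  B2 = {d, e, f}  B3 = {c, d, e}  B4 = {a, d, e}
Tree: B1–B2, B2–B3, B3–B4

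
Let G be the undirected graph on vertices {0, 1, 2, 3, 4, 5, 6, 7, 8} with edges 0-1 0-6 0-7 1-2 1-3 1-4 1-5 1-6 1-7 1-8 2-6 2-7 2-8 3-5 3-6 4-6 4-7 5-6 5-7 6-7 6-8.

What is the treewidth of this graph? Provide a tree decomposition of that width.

Treewidth 3.
Bags: B1 = {1, 5, 6, 7}  B2 = {1, 4, 6, 7}  B3 = {1, 2, 6, 7}  B4 = {1, 2, 6, 8}  B5 = {1, 3, 5, 6}  B6 = {0, 1, 6, 7}
Tree: B1–B2, B1–B3, B3–B4, B1–B5, B3–B6

Each bag holds 4 vertices, so the decomposition has width 3, which upper-bounds the treewidth. On the other hand G contains the 4-clique {1, 2, 6, 8}. A clique must lie in a single bag of any decomposition, so no decomposition can have width below 3. Combining the bounds, tw(G) = 3.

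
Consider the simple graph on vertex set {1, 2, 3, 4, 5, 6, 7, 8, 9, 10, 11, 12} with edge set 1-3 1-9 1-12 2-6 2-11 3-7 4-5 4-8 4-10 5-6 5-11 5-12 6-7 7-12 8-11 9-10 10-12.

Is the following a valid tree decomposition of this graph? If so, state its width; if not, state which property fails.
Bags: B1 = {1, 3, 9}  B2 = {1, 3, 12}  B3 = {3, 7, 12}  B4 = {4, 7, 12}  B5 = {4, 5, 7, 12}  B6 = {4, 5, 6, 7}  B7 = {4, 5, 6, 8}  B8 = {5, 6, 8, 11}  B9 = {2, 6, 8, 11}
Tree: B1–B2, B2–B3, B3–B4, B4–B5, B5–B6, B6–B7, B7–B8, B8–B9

No — vertex 10 appears in no bag.

A tree decomposition must satisfy three properties: every vertex lies in some bag; for every edge, both endpoints lie together in some bag; and for every vertex, the bags containing it form a connected subtree. Here vertex 10 appears in no bag, so the decomposition is invalid.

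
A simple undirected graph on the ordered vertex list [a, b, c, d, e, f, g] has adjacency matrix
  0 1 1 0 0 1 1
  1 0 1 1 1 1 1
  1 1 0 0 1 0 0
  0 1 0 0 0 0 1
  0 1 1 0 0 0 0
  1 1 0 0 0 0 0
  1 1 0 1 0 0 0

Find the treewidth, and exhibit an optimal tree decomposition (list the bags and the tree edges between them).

Treewidth 2.
One such decomposition:
Bags: B1 = {a, b, c}  B2 = {b, c, e}  B3 = {a, b, g}  B4 = {a, b, f}  B5 = {b, d, g}
Tree: B1–B2, B1–B3, B1–B4, B3–B5

Each bag holds 3 vertices, so the decomposition has width 2, which upper-bounds the treewidth. For the lower bound, the 3 vertices {b, d, g} are pairwise adjacent, and any tree decomposition puts a clique entirely inside one bag — forcing width ≥ 2. Hence tw(G) = 2 exactly.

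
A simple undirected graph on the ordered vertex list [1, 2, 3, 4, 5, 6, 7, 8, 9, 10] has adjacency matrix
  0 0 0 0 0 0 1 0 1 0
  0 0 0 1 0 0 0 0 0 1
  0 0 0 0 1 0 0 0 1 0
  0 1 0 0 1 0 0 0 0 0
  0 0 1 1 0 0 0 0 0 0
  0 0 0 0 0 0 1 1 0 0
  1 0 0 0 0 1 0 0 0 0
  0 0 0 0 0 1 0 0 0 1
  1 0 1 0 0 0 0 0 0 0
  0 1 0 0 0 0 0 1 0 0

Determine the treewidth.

2

A width-2 tree decomposition is:
Bags: B1 = {2, 4, 10}  B2 = {4, 8, 10}  B3 = {4, 6, 8}  B4 = {4, 6, 7}  B5 = {1, 4, 7}  B6 = {1, 4, 9}  B7 = {3, 4, 9}  B8 = {3, 4, 5}
Tree: B1–B2, B2–B3, B3–B4, B4–B5, B5–B6, B6–B7, B7–B8
Each bag holds 3 vertices, so the decomposition has width 2, which upper-bounds the treewidth. Since 4–2–10–8–6–7–1–9–3–5–4 is a cycle in G, G is not acyclic. Forests are exactly the graphs of treewidth ≤ 1, so tw(G) ≥ 2. Therefore the treewidth is 2.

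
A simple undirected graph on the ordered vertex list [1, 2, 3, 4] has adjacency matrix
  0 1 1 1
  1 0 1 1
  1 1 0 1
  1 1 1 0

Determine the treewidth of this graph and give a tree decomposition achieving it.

Treewidth 3.
One optimal decomposition is:
Bags: B1 = {1, 2, 3, 4}
Tree: (single bag)

A single bag containing all 4 vertices is trivially a valid decomposition of width 3. Conversely, {1, 2, 3, 4} is a clique of size 4, and the vertices of any clique must share a bag in every tree decomposition; so some bag has ≥ 4 vertices and tw(G) ≥ 3. Therefore the treewidth is 3.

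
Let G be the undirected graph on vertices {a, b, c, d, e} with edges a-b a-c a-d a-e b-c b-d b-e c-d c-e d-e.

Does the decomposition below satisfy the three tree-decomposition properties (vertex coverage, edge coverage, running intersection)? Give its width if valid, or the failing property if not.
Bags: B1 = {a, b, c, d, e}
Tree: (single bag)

Yes; width 4.

Checking the three conditions: (i) the bags cover all of {a, b, c, d, e}; (ii) for each edge, some bag contains both endpoints; (iii) the bags containing any fixed vertex form a subtree. All hold, so the decomposition is valid with width 5 − 1 = 4.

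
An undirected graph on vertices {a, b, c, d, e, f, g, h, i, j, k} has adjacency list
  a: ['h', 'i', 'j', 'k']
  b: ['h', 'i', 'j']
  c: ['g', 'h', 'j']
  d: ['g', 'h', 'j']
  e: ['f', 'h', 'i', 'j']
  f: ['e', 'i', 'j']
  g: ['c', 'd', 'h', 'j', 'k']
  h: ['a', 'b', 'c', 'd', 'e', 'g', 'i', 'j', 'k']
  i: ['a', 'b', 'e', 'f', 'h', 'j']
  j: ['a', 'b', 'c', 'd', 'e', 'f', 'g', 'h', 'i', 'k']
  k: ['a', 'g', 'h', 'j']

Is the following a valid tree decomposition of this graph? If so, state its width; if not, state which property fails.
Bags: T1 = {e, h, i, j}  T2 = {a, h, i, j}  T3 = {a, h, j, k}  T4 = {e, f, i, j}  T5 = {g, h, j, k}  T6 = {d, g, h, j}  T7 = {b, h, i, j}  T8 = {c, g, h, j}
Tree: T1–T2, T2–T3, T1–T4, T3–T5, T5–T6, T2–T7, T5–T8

Yes; width 3.

Vertex coverage: the bags together contain {a, b, c, d, e, f, g, h, i, j, k}, the full vertex set. Edge coverage: each edge of G has both endpoints in at least one bag. Running intersection: for every vertex, the bags containing it form a connected subtree. All three properties hold, so this is a valid tree decomposition of width max|bag| − 1 = 3, and hence tw(G) ≤ 3.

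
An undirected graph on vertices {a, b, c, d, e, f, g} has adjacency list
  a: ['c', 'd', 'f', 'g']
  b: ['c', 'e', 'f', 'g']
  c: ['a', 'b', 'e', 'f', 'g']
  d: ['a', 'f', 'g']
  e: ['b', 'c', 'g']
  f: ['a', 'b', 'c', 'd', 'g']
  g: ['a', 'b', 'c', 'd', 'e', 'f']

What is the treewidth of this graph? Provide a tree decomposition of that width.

Treewidth 3.
Bags: B1 = {a, c, f, g}  B2 = {a, d, f, g}  B3 = {b, c, f, g}  B4 = {b, c, e, g}
Tree: B1–B2, B1–B3, B3–B4

Every bag has size at most 4, so the width is 4 − 1 = 3 and tw(G) ≤ 3. On the other hand G contains the 4-clique {b, c, e, g}. A clique must lie in a single bag of any decomposition, so no decomposition can have width below 3. The upper and lower bounds meet at 3, so that is the treewidth.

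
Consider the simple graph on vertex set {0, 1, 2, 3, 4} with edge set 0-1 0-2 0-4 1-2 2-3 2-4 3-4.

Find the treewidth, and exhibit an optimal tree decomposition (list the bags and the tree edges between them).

Treewidth 2.
One optimal decomposition is:
Bags: B1 = {0, 2, 4}  B2 = {0, 1, 2}  B3 = {2, 3, 4}
Tree: B1–B2, B1–B3

Each bag holds 3 vertices, so the decomposition has width 2, which upper-bounds the treewidth. On the other hand G contains the 3-clique {0, 1, 2}. A clique must lie in a single bag of any decomposition, so no decomposition can have width below 2. Combining the bounds, tw(G) = 2.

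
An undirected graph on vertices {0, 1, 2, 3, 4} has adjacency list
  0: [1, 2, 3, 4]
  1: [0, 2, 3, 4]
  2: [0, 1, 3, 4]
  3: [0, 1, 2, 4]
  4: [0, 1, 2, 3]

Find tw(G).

A width-4 tree decomposition is:
Bags: B1 = {0, 1, 2, 3, 4}
Tree: (single bag)
A single bag containing all 5 vertices is trivially a valid decomposition of width 4. For the lower bound, the 5 vertices {0, 1, 2, 3, 4} are pairwise adjacent, and any tree decomposition puts a clique entirely inside one bag — forcing width ≥ 4. Therefore the treewidth is 4.

4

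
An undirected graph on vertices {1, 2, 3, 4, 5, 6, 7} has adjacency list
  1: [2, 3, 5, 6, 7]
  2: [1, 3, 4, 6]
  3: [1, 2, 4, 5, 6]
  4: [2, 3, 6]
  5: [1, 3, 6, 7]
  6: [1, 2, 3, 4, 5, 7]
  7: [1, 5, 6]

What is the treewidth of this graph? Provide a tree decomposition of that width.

Treewidth 3.
Bags: B1 = {1, 2, 3, 6}  B2 = {1, 3, 5, 6}  B3 = {2, 3, 4, 6}  B4 = {1, 5, 6, 7}
Tree: B1–B2, B1–B3, B2–B4

Each bag holds 4 vertices, so the decomposition has width 3, which upper-bounds the treewidth. Conversely, {1, 2, 3, 6} is a clique of size 4, and the vertices of any clique must share a bag in every tree decomposition; so some bag has ≥ 4 vertices and tw(G) ≥ 3. Therefore the treewidth is 3.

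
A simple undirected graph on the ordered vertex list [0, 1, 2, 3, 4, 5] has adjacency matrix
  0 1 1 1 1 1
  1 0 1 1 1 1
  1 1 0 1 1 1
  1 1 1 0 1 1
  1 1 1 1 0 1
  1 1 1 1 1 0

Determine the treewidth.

5

A width-5 tree decomposition is:
Bags: B1 = {0, 1, 2, 3, 4, 5}
Tree: (single bag)
A single bag containing all 6 vertices is trivially a valid decomposition of width 5. Conversely, {0, 1, 2, 3, 4, 5} is a clique of size 6, and the vertices of any clique must share a bag in every tree decomposition; so some bag has ≥ 6 vertices and tw(G) ≥ 5. The upper and lower bounds meet at 5, so that is the treewidth.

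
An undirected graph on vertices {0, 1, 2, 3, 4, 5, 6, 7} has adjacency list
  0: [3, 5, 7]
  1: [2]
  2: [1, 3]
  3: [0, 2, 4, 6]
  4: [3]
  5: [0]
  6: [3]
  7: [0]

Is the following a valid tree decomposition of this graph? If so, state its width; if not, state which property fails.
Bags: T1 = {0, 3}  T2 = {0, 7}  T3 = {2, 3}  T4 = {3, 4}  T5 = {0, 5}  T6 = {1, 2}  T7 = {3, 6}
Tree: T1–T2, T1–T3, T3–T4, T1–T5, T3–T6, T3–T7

Yes; width 1.

Checking the three conditions: (i) the bags cover all of {0, 1, 2, 3, 4, 5, 6, 7}; (ii) for each edge, some bag contains both endpoints; (iii) the bags containing any fixed vertex form a subtree. All hold, so the decomposition is valid with width 2 − 1 = 1.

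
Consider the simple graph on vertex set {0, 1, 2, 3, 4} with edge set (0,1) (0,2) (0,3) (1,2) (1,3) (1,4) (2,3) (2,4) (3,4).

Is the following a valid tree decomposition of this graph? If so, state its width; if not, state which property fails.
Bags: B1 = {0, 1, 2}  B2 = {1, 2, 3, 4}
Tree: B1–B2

No — edge (3,0) lies in no bag.

A tree decomposition must satisfy three properties: every vertex lies in some bag; for every edge, both endpoints lie together in some bag; and for every vertex, the bags containing it form a connected subtree. Here edge (3,0) lies in no bag, so the decomposition is invalid.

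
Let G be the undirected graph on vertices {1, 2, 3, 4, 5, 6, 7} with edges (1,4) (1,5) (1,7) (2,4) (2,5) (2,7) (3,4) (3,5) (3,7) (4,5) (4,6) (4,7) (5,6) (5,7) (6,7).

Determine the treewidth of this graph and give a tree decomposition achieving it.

The largest bag has 4 vertices, giving width 3; this decomposition certifies tw(G) ≤ 3. On the other hand G contains the 4-clique {1, 4, 5, 7}. A clique must lie in a single bag of any decomposition, so no decomposition can have width below 3. Therefore the treewidth is 3.

Treewidth 3.
Bags: B1 = {4, 5, 6, 7}  B2 = {2, 4, 5, 7}  B3 = {1, 4, 5, 7}  B4 = {3, 4, 5, 7}
Tree: B1–B2, B1–B3, B3–B4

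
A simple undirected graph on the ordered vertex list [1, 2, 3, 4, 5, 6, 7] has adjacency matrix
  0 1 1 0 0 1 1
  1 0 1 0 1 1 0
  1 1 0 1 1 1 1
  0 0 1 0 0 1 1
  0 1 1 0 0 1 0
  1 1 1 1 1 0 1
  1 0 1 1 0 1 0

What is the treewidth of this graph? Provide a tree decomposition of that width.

The largest bag has 4 vertices, giving width 3; this decomposition certifies tw(G) ≤ 3. On the other hand G contains the 4-clique {1, 2, 3, 6}. A clique must lie in a single bag of any decomposition, so no decomposition can have width below 3. Therefore the treewidth is 3.

Treewidth 3.
One optimal decomposition is:
Bags: B1 = {1, 2, 3, 6}  B2 = {2, 3, 5, 6}  B3 = {1, 3, 6, 7}  B4 = {3, 4, 6, 7}
Tree: B1–B2, B1–B3, B3–B4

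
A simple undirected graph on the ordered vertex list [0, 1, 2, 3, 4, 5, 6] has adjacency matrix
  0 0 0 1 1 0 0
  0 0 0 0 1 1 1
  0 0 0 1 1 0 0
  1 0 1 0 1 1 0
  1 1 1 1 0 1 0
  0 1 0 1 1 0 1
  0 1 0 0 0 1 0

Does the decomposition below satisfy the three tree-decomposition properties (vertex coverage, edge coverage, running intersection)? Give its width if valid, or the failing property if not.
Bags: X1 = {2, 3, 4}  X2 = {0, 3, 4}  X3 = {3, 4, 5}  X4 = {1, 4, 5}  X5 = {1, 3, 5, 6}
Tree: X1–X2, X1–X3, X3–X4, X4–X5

A tree decomposition must satisfy three properties: every vertex lies in some bag; for every edge, both endpoints lie together in some bag; and for every vertex, the bags containing it form a connected subtree. Here bags containing vertex 3 are not connected in the tree, so the decomposition is invalid.

No — bags containing vertex 3 are not connected in the tree.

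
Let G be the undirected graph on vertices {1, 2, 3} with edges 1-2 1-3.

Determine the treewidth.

A width-1 tree decomposition is:
Bags: B1 = {1, 3}  B2 = {1, 2}
Tree: B1–B2
Each bag holds 2 vertices, so the decomposition has width 1, which upper-bounds the treewidth. G has an edge, so its treewidth is at least 1. Therefore the treewidth is 1.

1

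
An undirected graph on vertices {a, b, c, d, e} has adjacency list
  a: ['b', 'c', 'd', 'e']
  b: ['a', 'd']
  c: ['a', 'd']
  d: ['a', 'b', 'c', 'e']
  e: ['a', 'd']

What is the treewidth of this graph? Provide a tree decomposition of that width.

Treewidth 2.
One optimal decomposition is:
Bags: B1 = {a, c, d}  B2 = {a, d, e}  B3 = {a, b, d}
Tree: B1–B2, B2–B3

The largest bag has 3 vertices, giving width 2; this decomposition certifies tw(G) ≤ 2. On the other hand G contains the 3-clique {a, d, e}. A clique must lie in a single bag of any decomposition, so no decomposition can have width below 2. The upper and lower bounds meet at 2, so that is the treewidth.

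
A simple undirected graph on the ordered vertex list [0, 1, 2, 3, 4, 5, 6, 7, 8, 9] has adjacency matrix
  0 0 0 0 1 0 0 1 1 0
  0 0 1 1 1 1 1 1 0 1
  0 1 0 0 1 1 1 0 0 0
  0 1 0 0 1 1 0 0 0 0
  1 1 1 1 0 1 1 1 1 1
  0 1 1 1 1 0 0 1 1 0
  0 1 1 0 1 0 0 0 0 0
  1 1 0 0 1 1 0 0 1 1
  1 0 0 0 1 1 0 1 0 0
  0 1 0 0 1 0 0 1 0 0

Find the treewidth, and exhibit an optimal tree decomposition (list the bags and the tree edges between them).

Treewidth 3.
One optimal decomposition is:
Bags: B1 = {1, 4, 5, 7}  B2 = {1, 2, 4, 5}  B3 = {1, 3, 4, 5}  B4 = {4, 5, 7, 8}  B5 = {0, 4, 7, 8}  B6 = {1, 4, 7, 9}  B7 = {1, 2, 4, 6}
Tree: B1–B2, B2–B3, B1–B4, B4–B5, B1–B6, B2–B7

Each bag holds 4 vertices, so the decomposition has width 3, which upper-bounds the treewidth. On the other hand G contains the 4-clique {0, 4, 7, 8}. A clique must lie in a single bag of any decomposition, so no decomposition can have width below 3. Hence tw(G) = 3 exactly.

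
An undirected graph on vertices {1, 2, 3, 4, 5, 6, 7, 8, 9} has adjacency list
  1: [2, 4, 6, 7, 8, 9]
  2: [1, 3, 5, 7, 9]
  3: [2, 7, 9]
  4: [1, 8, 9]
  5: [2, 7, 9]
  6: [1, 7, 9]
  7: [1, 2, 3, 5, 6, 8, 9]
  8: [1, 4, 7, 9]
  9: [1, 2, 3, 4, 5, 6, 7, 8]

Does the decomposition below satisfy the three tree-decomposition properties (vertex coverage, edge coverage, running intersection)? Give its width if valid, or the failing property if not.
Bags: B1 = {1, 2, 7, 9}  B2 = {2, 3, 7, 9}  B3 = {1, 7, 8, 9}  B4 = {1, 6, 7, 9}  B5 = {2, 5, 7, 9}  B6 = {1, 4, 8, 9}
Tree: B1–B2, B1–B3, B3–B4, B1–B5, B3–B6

Yes; width 3.

Every vertex of G appears in some bag (union = {1, 2, 3, 4, 5, 6, 7, 8, 9}); every edge is covered by a bag; and for each vertex v the set of bags containing v is connected in the bag tree. The decomposition is therefore valid. The largest bag has 4 vertices, so the width is 3.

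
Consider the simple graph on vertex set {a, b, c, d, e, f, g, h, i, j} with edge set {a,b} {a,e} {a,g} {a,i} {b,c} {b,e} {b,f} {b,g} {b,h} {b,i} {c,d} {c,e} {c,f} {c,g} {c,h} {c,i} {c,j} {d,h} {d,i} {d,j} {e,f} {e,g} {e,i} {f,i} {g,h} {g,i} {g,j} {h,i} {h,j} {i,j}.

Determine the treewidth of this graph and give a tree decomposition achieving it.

Each bag holds 5 vertices, so the decomposition has width 4, which upper-bounds the treewidth. Conversely, {c, d, h, i, j} is a clique of size 5, and the vertices of any clique must share a bag in every tree decomposition; so some bag has ≥ 5 vertices and tw(G) ≥ 4. Therefore the treewidth is 4.

Treewidth 4.
One optimal decomposition is:
Bags: B1 = {c, d, h, i, j}  B2 = {c, g, h, i, j}  B3 = {b, c, g, h, i}  B4 = {b, c, e, g, i}  B5 = {b, c, e, f, i}  B6 = {a, b, e, g, i}
Tree: B1–B2, B2–B3, B3–B4, B4–B5, B4–B6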